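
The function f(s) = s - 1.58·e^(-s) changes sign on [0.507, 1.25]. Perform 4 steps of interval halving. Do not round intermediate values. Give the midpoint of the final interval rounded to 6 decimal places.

f(0.507000) = -0.444634, f(1.250000) = 0.797322 (opposite signs)
step 1: m = 0.878500, f(m) = 0.222159 > 0 → root in [0.507000, 0.878500]
step 2: m = 0.692750, f(m) = -0.097564 < 0 → root in [0.692750, 0.878500]
step 3: m = 0.785625, f(m) = 0.065406 > 0 → root in [0.692750, 0.785625]
step 4: m = 0.739187, f(m) = -0.015265 < 0 → root in [0.739187, 0.785625]
Midpoint of [0.739187, 0.785625] = 0.762406

0.762406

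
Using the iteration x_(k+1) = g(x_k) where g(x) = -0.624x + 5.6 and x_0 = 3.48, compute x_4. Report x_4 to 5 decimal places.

3.45309

x_1 = g(3.480000) = 3.428480
x_2 = g(3.428480) = 3.460628
x_3 = g(3.460628) = 3.440568
x_4 = g(3.440568) = 3.453086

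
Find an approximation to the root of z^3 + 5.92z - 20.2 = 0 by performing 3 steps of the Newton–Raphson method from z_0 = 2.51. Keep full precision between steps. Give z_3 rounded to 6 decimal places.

Newton update: z ← z − f(z)/f'(z).
f'(z) = 3z^2 + 5.92
z_0 = 2.510000: f = 10.472451, f' = 24.820300 → z_1 = 2.510000 - (10.472451)/(24.820300) = 2.088069
z_1 = 2.088069: f = 1.265419, f' = 19.000098 → z_2 = 2.088069 - (1.265419)/(19.000098) = 2.021468
z_2 = 2.021468: f = 0.027490, f' = 18.179004 → z_3 = 2.021468 - (0.027490)/(18.179004) = 2.019956

2.019956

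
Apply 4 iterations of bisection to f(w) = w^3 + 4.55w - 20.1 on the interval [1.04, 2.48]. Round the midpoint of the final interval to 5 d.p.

f(1.040000) = -14.243136, f(2.480000) = 6.436992 (opposite signs)
step 1: m = 1.760000, f(m) = -6.640224 < 0 → root in [1.760000, 2.480000]
step 2: m = 2.120000, f(m) = -0.925872 < 0 → root in [2.120000, 2.480000]
step 3: m = 2.300000, f(m) = 2.532000 > 0 → root in [2.120000, 2.300000]
step 4: m = 2.210000, f(m) = 0.749361 > 0 → root in [2.120000, 2.210000]
Midpoint of [2.120000, 2.210000] = 2.165000

2.16500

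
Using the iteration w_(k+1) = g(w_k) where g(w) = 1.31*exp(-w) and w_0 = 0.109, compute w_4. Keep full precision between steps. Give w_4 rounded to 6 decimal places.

0.546619

w_1 = g(0.109000) = 1.174717
w_2 = g(1.174717) = 0.404667
w_3 = g(0.404667) = 0.874030
w_4 = g(0.874030) = 0.546619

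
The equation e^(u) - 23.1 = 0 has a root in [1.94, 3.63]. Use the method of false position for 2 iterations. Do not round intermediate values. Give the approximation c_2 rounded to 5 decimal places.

3.06635

f(1.940000) = -16.141249, f(3.630000) = 14.612817
step 1: c = 2.826995, f(c) = -6.205379 < 0 → new bracket [2.826995, 3.630000]
step 2: c = 3.066351, f(c) = -1.636566 < 0 → new bracket [3.066351, 3.630000]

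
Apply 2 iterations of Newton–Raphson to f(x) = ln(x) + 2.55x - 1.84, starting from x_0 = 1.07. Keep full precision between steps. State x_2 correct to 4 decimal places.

f'(x) = 1/x + 2.55
x_0 = 1.070000: f = 0.956159, f' = 3.484579 → x_1 = 1.070000 - (0.956159)/(3.484579) = 0.795603
x_1 = 0.795603: f = -0.039868, f' = 3.806909 → x_2 = 0.795603 - (-0.039868)/(3.806909) = 0.806075

0.8061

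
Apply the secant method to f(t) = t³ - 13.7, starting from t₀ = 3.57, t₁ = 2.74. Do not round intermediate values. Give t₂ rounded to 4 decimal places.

2.5112

f(t_0) = 31.799293, f(t_1) = 6.870824
t_2 = 2.740000 - (6.870824)·(2.740000 - 3.570000)/(6.870824 - (31.799293)) = 2.511234; f(t_2) = 2.136587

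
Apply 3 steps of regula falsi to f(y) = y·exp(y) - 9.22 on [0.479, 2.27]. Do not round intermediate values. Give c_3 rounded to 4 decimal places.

False-position update: c = (a·f(b) − b·f(a))/(f(b) − f(a)); replace the endpoint whose sign matches f(c).
f(0.479000) = -8.446674, f(2.270000) = 12.752240
step 1: c = 1.192621, f(c) = -5.289468 < 0 → new bracket [1.192621, 2.270000]
step 2: c = 1.508487, f(c) = -2.401808 < 0 → new bracket [1.508487, 2.270000]
step 3: c = 1.629181, f(c) = -0.911666 < 0 → new bracket [1.629181, 2.270000]

1.6292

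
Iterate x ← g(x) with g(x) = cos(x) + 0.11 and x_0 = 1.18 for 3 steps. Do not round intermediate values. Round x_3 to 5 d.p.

0.65710

x_1 = g(1.180000) = 0.490925
x_2 = g(0.490925) = 0.991897
x_3 = g(0.991897) = 0.657103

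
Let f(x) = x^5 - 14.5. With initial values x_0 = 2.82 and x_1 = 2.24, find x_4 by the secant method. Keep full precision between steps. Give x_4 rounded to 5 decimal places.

f(x_0) = 163.838677, f(x_1) = 41.894934
x_2 = 2.240000 - (41.894934)·(2.240000 - 2.820000)/(41.894934 - (163.838677)) = 2.040735; f(x_2) = 20.894320
x_3 = 2.040735 - (20.894320)·(2.040735 - 2.240000)/(20.894320 - (41.894934)) = 1.842480; f(x_3) = 6.733097
x_4 = 1.842480 - (6.733097)·(1.842480 - 2.040735)/(6.733097 - (20.894320)) = 1.748217; f(x_4) = 1.829630

1.74822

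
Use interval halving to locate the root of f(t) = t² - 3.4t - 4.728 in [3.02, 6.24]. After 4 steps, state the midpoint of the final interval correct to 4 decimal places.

4.5294

f(3.020000) = -5.875600, f(6.240000) = 12.993600 (opposite signs)
step 1: m = 4.630000, f(m) = 0.966900 > 0 → root in [3.020000, 4.630000]
step 2: m = 3.825000, f(m) = -3.102375 < 0 → root in [3.825000, 4.630000]
step 3: m = 4.227500, f(m) = -1.229744 < 0 → root in [4.227500, 4.630000]
step 4: m = 4.428750, f(m) = -0.171923 < 0 → root in [4.428750, 4.630000]
Midpoint of [4.428750, 4.630000] = 4.529375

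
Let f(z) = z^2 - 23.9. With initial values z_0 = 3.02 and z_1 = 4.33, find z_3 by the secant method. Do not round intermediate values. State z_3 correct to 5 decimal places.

f(z_0) = -14.779600, f(z_1) = -5.151100
z_2 = 4.330000 - (-5.151100)·(4.330000 - 3.020000)/(-5.151100 - (-14.779600)) = 5.030830; f(z_2) = 1.409250
z_3 = 5.030830 - (1.409250)·(5.030830 - 4.330000)/(1.409250 - (-5.151100)) = 4.880282; f(z_3) = -0.082844

4.88028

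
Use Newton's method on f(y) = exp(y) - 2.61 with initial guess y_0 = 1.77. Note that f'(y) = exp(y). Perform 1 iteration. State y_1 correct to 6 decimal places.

1.214569

Newton update: y ← y − f(y)/f'(y).
y_0 = 1.770000: f = 3.260853, f' = 5.870853 → y_1 = 1.770000 - (3.260853)/(5.870853) = 1.214569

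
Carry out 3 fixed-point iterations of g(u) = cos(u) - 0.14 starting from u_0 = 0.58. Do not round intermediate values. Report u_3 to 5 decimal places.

0.66972

u_1 = g(0.580000) = 0.696463
u_2 = g(0.696463) = 0.627116
u_3 = g(0.627116) = 0.669723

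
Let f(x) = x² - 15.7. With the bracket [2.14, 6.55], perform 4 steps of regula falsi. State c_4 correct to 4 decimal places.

f(2.140000) = -11.120400, f(6.550000) = 27.202500
step 1: c = 3.419678, f(c) = -4.005804 < 0 → new bracket [3.419678, 6.550000]
step 2: c = 3.821477, f(c) = -1.096317 < 0 → new bracket [3.821477, 6.550000]
step 3: c = 3.927182, f(c) = -0.277245 < 0 → new bracket [3.927182, 6.550000]
step 4: c = 3.953643, f(c) = -0.068704 < 0 → new bracket [3.953643, 6.550000]

3.9536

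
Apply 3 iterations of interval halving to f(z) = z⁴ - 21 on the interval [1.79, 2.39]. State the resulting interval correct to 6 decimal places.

[2.090000, 2.165000]

f(1.790000) = -10.733743, f(2.390000) = 11.628086 (opposite signs)
step 1: m = 2.090000, f(m) = -1.919702 < 0 → root in [2.090000, 2.390000]
step 2: m = 2.240000, f(m) = 4.176310 > 0 → root in [2.090000, 2.240000]
step 3: m = 2.165000, f(m) = 0.970078 > 0 → root in [2.090000, 2.165000]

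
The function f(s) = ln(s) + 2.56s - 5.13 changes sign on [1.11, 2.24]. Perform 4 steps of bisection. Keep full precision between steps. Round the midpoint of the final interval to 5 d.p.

1.78094

f(1.110000) = -2.184040, f(2.240000) = 1.410876 (opposite signs)
step 1: m = 1.675000, f(m) = -0.326187 < 0 → root in [1.675000, 2.240000]
step 2: m = 1.957500, f(m) = 0.552868 > 0 → root in [1.675000, 1.957500]
step 3: m = 1.816250, f(m) = 0.116374 > 0 → root in [1.675000, 1.816250]
step 4: m = 1.745625, f(m) = -0.104087 < 0 → root in [1.745625, 1.816250]
Midpoint of [1.745625, 1.816250] = 1.780938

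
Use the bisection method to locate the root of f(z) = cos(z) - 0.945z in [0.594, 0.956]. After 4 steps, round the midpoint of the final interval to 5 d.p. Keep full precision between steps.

0.76369

f(0.594000) = 0.267379, f(0.956000) = -0.326628 (opposite signs)
step 1: m = 0.775000, f(m) = -0.017954 < 0 → root in [0.594000, 0.775000]
step 2: m = 0.684500, f(m) = 0.127883 > 0 → root in [0.684500, 0.775000]
step 3: m = 0.729750, f(m) = 0.055727 > 0 → root in [0.729750, 0.775000]
step 4: m = 0.752375, f(m) = 0.019074 > 0 → root in [0.752375, 0.775000]
Midpoint of [0.752375, 0.775000] = 0.763687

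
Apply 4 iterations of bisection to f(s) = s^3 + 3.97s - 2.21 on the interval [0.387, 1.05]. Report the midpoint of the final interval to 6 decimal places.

f(0.387000) = -0.615649, f(1.050000) = 3.116125 (opposite signs)
step 1: m = 0.718500, f(m) = 1.013365 > 0 → root in [0.387000, 0.718500]
step 2: m = 0.552750, f(m) = 0.153301 > 0 → root in [0.387000, 0.552750]
step 3: m = 0.469875, f(m) = -0.240856 < 0 → root in [0.469875, 0.552750]
step 4: m = 0.511313, f(m) = -0.046412 < 0 → root in [0.511313, 0.552750]
Midpoint of [0.511313, 0.552750] = 0.532031

0.532031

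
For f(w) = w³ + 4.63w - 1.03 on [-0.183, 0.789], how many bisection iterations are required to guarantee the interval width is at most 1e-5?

17

Initial width b − a = 0.789 − -0.183 = 0.972000.
After n steps the width is (b−a)/2^n; need (b−a)/2^n ≤ 1e-5.
So n ≥ log₂(0.972000/1e-5) = log₂(97200.0000) ≈ 16.5687.
Hence n = 17.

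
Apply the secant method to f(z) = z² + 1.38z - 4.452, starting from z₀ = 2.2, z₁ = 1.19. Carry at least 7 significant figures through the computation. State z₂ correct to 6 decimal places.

1.482180

f(z_0) = 3.424000, f(z_1) = -1.393700
z_2 = 1.190000 - (-1.393700)·(1.190000 - 2.200000)/(-1.393700 - (3.424000)) = 1.482180; f(z_2) = -0.209733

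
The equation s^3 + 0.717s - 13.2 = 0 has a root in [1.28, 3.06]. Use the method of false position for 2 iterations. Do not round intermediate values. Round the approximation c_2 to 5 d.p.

2.16518

f(1.280000) = -10.185088, f(3.060000) = 17.646636
step 1: c = 1.931395, f(c) = -4.610528 < 0 → new bracket [1.931395, 3.060000]
step 2: c = 2.165184, f(c) = -1.497139 < 0 → new bracket [2.165184, 3.060000]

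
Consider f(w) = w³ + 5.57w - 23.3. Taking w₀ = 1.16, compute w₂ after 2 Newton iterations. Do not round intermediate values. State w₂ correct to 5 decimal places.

2.29660

f'(w) = 3w² + 5.57
w_0 = 1.160000: f = -15.277904, f' = 9.606800 → w_1 = 1.160000 - (-15.277904)/(9.606800) = 2.750322
w_1 = 2.750322: f = 12.823471, f' = 28.262811 → w_2 = 2.750322 - (12.823471)/(28.262811) = 2.296599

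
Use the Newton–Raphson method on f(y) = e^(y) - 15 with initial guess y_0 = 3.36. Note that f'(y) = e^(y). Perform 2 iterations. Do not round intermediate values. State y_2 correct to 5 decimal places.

Newton update: y ← y − f(y)/f'(y).
y_0 = 3.360000: f = 13.789191, f' = 28.789191 → y_1 = 3.360000 - (13.789191)/(28.789191) = 2.881029
y_1 = 2.881029: f = 2.832611, f' = 17.832611 → y_2 = 2.881029 - (2.832611)/(17.832611) = 2.722184

2.72218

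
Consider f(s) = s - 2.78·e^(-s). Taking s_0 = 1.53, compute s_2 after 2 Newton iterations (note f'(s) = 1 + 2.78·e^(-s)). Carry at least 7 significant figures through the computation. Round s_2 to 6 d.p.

1.010326

s_0 = 1.530000: f = 0.928031, f' = 1.601969 → s_1 = 1.530000 - (0.928031)/(1.601969) = 0.950694
s_1 = 0.950694: f = -0.123701, f' = 2.074394 → s_2 = 0.950694 - (-0.123701)/(2.074394) = 1.010326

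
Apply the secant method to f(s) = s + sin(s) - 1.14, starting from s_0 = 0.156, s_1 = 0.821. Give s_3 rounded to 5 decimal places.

f(s_0) = -0.828632, f(s_1) = 0.412828
s_2 = 0.821000 - (0.412828)·(0.821000 - 0.156000)/(0.412828 - (-0.828632)) = 0.599865; f(s_2) = 0.024396
s_3 = 0.599865 - (0.024396)·(0.599865 - 0.821000)/(0.024396 - (0.412828)) = 0.585976; f(s_3) = -0.001011

0.58598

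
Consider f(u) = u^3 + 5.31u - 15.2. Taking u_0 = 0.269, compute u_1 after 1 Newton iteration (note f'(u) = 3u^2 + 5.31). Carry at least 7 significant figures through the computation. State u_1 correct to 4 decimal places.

Newton update: u ← u − f(u)/f'(u).
u_0 = 0.269000: f = -13.752145, f' = 5.527083 → u_1 = 0.269000 - (-13.752145)/(5.527083) = 2.757138

2.7571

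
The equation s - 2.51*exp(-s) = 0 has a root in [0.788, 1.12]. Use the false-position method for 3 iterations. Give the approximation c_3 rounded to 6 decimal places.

f(0.788000) = -0.353431, f(1.120000) = 0.301038
step 1: c = 0.967289, f(c) = 0.013208 > 0 → new bracket [0.788000, 0.967289]
step 2: c = 0.960830, f(c) = 0.000567 > 0 → new bracket [0.788000, 0.960830]
step 3: c = 0.960554, f(c) = 0.000024 > 0 → new bracket [0.788000, 0.960554]

0.960554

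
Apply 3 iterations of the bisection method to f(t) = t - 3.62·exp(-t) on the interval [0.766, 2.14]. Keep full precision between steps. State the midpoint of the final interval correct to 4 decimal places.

1.1954

f(0.766000) = -0.916825, f(2.140000) = 1.714089 (opposite signs)
step 1: m = 1.453000, f(m) = 0.606399 > 0 → root in [0.766000, 1.453000]
step 2: m = 1.109500, f(m) = -0.084100 < 0 → root in [1.109500, 1.453000]
step 3: m = 1.281250, f(m) = 0.276012 > 0 → root in [1.109500, 1.281250]
Midpoint of [1.109500, 1.281250] = 1.195375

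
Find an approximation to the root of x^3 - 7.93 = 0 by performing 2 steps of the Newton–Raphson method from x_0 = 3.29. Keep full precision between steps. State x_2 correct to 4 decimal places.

2.0699

f'(x) = 3x^2
x_0 = 3.290000: f = 27.681289, f' = 32.472300 → x_1 = 3.290000 - (27.681289)/(32.472300) = 2.437541
x_1 = 2.437541: f = 6.552917, f' = 17.824825 → x_2 = 2.437541 - (6.552917)/(17.824825) = 2.069913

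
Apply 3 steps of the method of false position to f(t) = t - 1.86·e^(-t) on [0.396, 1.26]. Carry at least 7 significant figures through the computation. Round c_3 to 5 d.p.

f(0.396000) = -0.855792, f(1.260000) = 0.732404
step 1: c = 0.861563, f(c) = 0.075710 > 0 → new bracket [0.396000, 0.861563]
step 2: c = 0.823723, f(c) = 0.007564 > 0 → new bracket [0.396000, 0.823723]
step 3: c = 0.819975, f(c) = 0.000753 > 0 → new bracket [0.396000, 0.819975]

0.81998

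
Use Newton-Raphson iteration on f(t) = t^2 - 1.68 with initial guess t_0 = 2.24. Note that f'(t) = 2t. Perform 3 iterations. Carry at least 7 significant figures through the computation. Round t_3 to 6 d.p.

1.296215

t_0 = 2.240000: f = 3.337600, f' = 4.480000 → t_1 = 2.240000 - (3.337600)/(4.480000) = 1.495000
t_1 = 1.495000: f = 0.555025, f' = 2.990000 → t_2 = 1.495000 - (0.555025)/(2.990000) = 1.309373
t_2 = 1.309373: f = 0.034457, f' = 2.618746 → t_3 = 1.309373 - (0.034457)/(2.618746) = 1.296215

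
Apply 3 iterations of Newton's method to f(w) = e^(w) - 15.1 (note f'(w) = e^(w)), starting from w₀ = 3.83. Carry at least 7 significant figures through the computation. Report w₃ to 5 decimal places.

2.71822

w_0 = 3.830000: f = 30.962538, f' = 46.062538 → w_1 = 3.830000 - (30.962538)/(46.062538) = 3.157815
w_1 = 3.157815: f = 8.419155, f' = 23.519155 → w_2 = 3.157815 - (8.419155)/(23.519155) = 2.799845
w_2 = 2.799845: f = 1.342099, f' = 16.442099 → w_3 = 2.799845 - (1.342099)/(16.442099) = 2.718219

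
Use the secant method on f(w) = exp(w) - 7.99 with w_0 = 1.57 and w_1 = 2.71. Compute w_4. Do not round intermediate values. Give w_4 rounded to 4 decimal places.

f(w_0) = -3.183352, f(w_1) = 7.039276
w_2 = 2.710000 - (7.039276)·(2.710000 - 1.570000)/(7.039276 - (-3.183352)) = 1.924999; f(w_2) = -1.134859
w_3 = 1.924999 - (-1.134859)·(1.924999 - 2.710000)/(-1.134859 - (7.039276)) = 2.033985; f(w_3) = -0.345513
w_4 = 2.033985 - (-0.345513)·(2.033985 - 1.924999)/(-0.345513 - (-1.134859)) = 2.081690; f(w_4) = 0.028009

2.0817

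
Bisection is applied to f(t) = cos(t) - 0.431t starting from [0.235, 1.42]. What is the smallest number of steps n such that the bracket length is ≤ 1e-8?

Initial width b − a = 1.42 − 0.235 = 1.185000.
After n steps the width is (b−a)/2^n; need (b−a)/2^n ≤ 1e-8.
So n ≥ log₂(1.185000/1e-8) = log₂(118500000.0000) ≈ 26.8203.
Hence n = 27.

27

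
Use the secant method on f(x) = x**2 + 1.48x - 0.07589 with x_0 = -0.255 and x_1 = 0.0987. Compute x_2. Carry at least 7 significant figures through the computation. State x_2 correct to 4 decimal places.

Secant update: x_(k+1) = x_k − f(x_k)·(x_k − x_(k-1))/(f(x_k) − f(x_(k-1))).
f(x_0) = -0.388265, f(x_1) = 0.079928
x_2 = 0.098700 - (0.079928)·(0.098700 - -0.255000)/(0.079928 - (-0.388265)) = 0.038318; f(x_2) = -0.017711

0.0383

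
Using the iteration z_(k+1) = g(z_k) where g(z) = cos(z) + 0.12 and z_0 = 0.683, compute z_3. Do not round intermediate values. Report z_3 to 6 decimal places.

z_1 = g(0.683000) = 0.895683
z_2 = g(0.895683) = 0.744986
z_3 = g(0.744986) = 0.855097

0.855097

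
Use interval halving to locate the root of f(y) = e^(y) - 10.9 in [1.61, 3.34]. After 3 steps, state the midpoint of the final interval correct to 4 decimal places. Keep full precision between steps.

f(1.610000) = -5.897189, f(3.340000) = 17.319127 (opposite signs)
step 1: m = 2.475000, f(m) = 0.981707 > 0 → root in [1.610000, 2.475000]
step 2: m = 2.042500, f(m) = -3.190140 < 0 → root in [2.042500, 2.475000]
step 3: m = 2.258750, f(m) = -1.328882 < 0 → root in [2.258750, 2.475000]
Midpoint of [2.258750, 2.475000] = 2.366875

2.3669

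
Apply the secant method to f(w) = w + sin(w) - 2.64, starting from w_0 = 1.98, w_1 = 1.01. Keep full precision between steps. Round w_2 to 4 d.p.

f(w_0) = 0.257438, f(w_1) = -0.783168
w_2 = 1.010000 - (-0.783168)·(1.010000 - 1.980000)/(-0.783168 - (0.257438)) = 1.740029; f(w_2) = 0.085744

1.7400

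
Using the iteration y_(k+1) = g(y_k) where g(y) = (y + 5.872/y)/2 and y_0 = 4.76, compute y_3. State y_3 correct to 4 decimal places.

y_1 = g(4.760000) = 2.996807
y_2 = g(2.996807) = 2.478113
y_3 = g(2.478113) = 2.423829

2.4238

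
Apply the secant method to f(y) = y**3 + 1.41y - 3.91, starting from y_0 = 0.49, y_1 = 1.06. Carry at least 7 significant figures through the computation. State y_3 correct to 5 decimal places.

1.26067

Secant update: y_(k+1) = y_k − f(y_k)·(y_k − y_(k-1))/(f(y_k) − f(y_(k-1))).
f(y_0) = -3.101451, f(y_1) = -1.224384
y_2 = 1.060000 - (-1.224384)·(1.060000 - 0.490000)/(-1.224384 - (-3.101451)) = 1.431803; f(y_2) = 1.044123
y_3 = 1.431803 - (1.044123)·(1.431803 - 1.060000)/(1.044123 - (-1.224384)) = 1.260674; f(y_3) = -0.128864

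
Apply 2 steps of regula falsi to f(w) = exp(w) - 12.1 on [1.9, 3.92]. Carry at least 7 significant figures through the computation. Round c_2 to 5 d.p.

f(1.900000) = -5.414106, f(3.920000) = 38.300445
step 1: c = 2.150180, f(c) = -3.513599 < 0 → new bracket [2.150180, 3.920000]
step 2: c = 2.298896, f(c) = -2.136821 < 0 → new bracket [2.298896, 3.920000]

2.29890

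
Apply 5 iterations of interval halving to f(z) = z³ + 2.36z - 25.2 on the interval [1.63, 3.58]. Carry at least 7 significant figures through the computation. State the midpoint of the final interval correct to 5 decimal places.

f(1.630000) = -17.022453, f(3.580000) = 29.131512 (opposite signs)
step 1: m = 2.605000, f(m) = -1.374605 < 0 → root in [2.605000, 3.580000]
step 2: m = 3.092500, f(m) = 11.673598 > 0 → root in [2.605000, 3.092500]
step 3: m = 2.848750, f(m) = 4.641729 > 0 → root in [2.605000, 2.848750]
step 4: m = 2.726875, f(m) = 1.512051 > 0 → root in [2.605000, 2.726875]
step 5: m = 2.665938, f(m) = 0.039024 > 0 → root in [2.605000, 2.665938]
Midpoint of [2.605000, 2.665938] = 2.635469

2.63547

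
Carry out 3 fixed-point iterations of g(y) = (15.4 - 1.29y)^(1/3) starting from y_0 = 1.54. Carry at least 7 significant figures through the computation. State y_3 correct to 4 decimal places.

y_1 = g(1.540000) = 2.375999
y_2 = g(2.375999) = 2.310535
y_3 = g(2.310535) = 2.315796

2.3158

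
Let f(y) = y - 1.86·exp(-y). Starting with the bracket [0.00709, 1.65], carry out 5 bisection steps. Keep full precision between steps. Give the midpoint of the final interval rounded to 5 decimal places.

f(0.007090) = -1.839769, f(1.650000) = 1.292787 (opposite signs)
step 1: m = 0.828545, f(m) = 0.016312 > 0 → root in [0.007090, 0.828545]
step 2: m = 0.417818, f(m) = -0.806960 < 0 → root in [0.417818, 0.828545]
step 3: m = 0.623181, f(m) = -0.374217 < 0 → root in [0.623181, 0.828545]
step 4: m = 0.725863, f(m) = -0.174203 < 0 → root in [0.725863, 0.828545]
step 5: m = 0.777204, f(m) = -0.077818 < 0 → root in [0.777204, 0.828545]
Midpoint of [0.777204, 0.828545] = 0.802875

0.80287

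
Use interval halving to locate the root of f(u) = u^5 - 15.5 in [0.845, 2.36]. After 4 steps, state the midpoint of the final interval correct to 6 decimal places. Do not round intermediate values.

f(0.845000) = -15.069192, f(2.360000) = 57.708248 (opposite signs)
step 1: m = 1.602500, f(m) = -4.932064 < 0 → root in [1.602500, 2.360000]
step 2: m = 1.981250, f(m) = 15.027863 > 0 → root in [1.602500, 1.981250]
step 3: m = 1.791875, f(m) = 2.973048 > 0 → root in [1.602500, 1.791875]
step 4: m = 1.697188, f(m) = -1.418493 < 0 → root in [1.697188, 1.791875]
Midpoint of [1.697188, 1.791875] = 1.744531

1.744531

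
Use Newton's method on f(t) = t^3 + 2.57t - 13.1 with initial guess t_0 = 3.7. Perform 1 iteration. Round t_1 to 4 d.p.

f'(t) = 3t^2 + 2.57
t_0 = 3.700000: f = 47.062000, f' = 43.640000 → t_1 = 3.700000 - (47.062000)/(43.640000) = 2.621586

2.6216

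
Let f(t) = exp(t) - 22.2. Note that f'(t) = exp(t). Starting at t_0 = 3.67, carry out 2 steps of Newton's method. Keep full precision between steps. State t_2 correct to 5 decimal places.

t_0 = 3.670000: f = 17.051906, f' = 39.251906 → t_1 = 3.670000 - (17.051906)/(39.251906) = 3.235578
t_1 = 3.235578: f = 3.221052, f' = 25.421052 → t_2 = 3.235578 - (3.221052)/(25.421052) = 3.108870

3.10887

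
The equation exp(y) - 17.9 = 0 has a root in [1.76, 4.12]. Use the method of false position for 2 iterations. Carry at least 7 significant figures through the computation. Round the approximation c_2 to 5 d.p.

False-position update: c = (a·f(b) − b·f(a))/(f(b) − f(a)); replace the endpoint whose sign matches f(c).
f(1.760000) = -12.087563, f(4.120000) = 43.659242
step 1: c = 2.271718, f(c) = -8.203955 < 0 → new bracket [2.271718, 4.120000]
step 2: c = 2.564088, f(c) = -4.911197 < 0 → new bracket [2.564088, 4.120000]

2.56409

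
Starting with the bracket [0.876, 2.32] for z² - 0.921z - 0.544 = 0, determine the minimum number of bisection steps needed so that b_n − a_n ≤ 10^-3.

Initial width b − a = 2.32 − 0.876 = 1.444000.
After n steps the width is (b−a)/2^n; need (b−a)/2^n ≤ 10^-3.
So n ≥ log₂(1.444000/10^-3) = log₂(1444.0000) ≈ 10.4959.
Hence n = 11.

11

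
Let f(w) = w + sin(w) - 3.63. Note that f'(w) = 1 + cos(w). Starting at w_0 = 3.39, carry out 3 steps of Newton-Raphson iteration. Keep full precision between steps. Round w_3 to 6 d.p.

4.435621

w_0 = 3.390000: f = -0.485861, f' = 0.030695 → w_1 = 3.390000 - (-0.485861)/(0.030695) = 19.218767
w_1 = 19.218767: f = 15.949647, f' = 1.932612 → w_2 = 19.218767 - (15.949647)/(1.932612) = 10.965872
w_2 = 10.965872: f = 6.336313, f' = 0.970302 → w_3 = 10.965872 - (6.336313)/(0.970302) = 4.435621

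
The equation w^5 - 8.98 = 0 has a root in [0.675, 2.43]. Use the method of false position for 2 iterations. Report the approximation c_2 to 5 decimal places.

False-position update: c = (a·f(b) − b·f(a))/(f(b) − f(a)); replace the endpoint whose sign matches f(c).
f(0.675000) = -8.839874, f(2.430000) = 75.748861
step 1: c = 0.858405, f(c) = -8.513920 < 0 → new bracket [0.858405, 2.430000]
step 2: c = 1.017199, f(c) = -7.890996 < 0 → new bracket [1.017199, 2.430000]

1.01720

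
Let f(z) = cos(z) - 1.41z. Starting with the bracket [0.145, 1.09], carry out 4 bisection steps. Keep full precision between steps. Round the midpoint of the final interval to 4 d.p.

f(0.145000) = 0.785056, f(1.090000) = -1.074415 (opposite signs)
step 1: m = 0.617500, f(m) = -0.055347 < 0 → root in [0.145000, 0.617500]
step 2: m = 0.381250, f(m) = 0.390638 > 0 → root in [0.381250, 0.617500]
step 3: m = 0.499375, f(m) = 0.173763 > 0 → root in [0.499375, 0.617500]
step 4: m = 0.558438, f(m) = 0.060687 > 0 → root in [0.558438, 0.617500]
Midpoint of [0.558438, 0.617500] = 0.587969

0.5880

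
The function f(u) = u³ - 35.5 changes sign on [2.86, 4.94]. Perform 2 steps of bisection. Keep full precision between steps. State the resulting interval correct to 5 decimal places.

f(2.860000) = -12.106344, f(4.940000) = 85.053784 (opposite signs)
step 1: m = 3.900000, f(m) = 23.819000 > 0 → root in [2.860000, 3.900000]
step 2: m = 3.380000, f(m) = 3.114472 > 0 → root in [2.860000, 3.380000]

[2.86000, 3.38000]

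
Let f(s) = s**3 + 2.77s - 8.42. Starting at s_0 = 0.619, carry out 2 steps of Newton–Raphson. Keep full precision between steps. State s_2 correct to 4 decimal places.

f'(s) = 3s**2 + 2.77
s_0 = 0.619000: f = -6.468193, f' = 3.919483 → s_1 = 0.619000 - (-6.468193)/(3.919483) = 2.269267
s_1 = 2.269267: f = 9.551625, f' = 18.218718 → s_2 = 2.269267 - (9.551625)/(18.218718) = 1.744992

1.7450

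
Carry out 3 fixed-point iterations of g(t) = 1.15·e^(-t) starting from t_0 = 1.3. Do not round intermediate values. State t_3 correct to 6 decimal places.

0.496174

t_1 = g(1.300000) = 0.313412
t_2 = g(0.313412) = 0.840591
t_3 = g(0.840591) = 0.496174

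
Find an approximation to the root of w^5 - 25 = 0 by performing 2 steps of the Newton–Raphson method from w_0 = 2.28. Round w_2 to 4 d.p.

f'(w) = 5w^4
w_0 = 2.280000: f = 36.613267, f' = 135.116813 → w_1 = 2.280000 - (36.613267)/(135.116813) = 2.009025
w_1 = 2.009025: f = 7.728553, f' = 81.453818 → w_2 = 2.009025 - (7.728553)/(81.453818) = 1.914142

1.9141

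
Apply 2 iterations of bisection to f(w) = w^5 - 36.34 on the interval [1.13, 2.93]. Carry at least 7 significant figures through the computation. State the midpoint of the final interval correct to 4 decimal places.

f(1.130000) = -34.497565, f(2.930000) = 179.602488 (opposite signs)
step 1: m = 2.030000, f(m) = -1.866912 < 0 → root in [2.030000, 2.930000]
step 2: m = 2.480000, f(m) = 57.472002 > 0 → root in [2.030000, 2.480000]
Midpoint of [2.030000, 2.480000] = 2.255000

2.2550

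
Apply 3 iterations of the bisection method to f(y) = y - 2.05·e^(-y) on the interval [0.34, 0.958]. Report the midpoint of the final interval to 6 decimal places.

0.842125

f(0.340000) = -1.119129, f(0.958000) = 0.171498 (opposite signs)
step 1: m = 0.649000, f(m) = -0.422265 < 0 → root in [0.649000, 0.958000]
step 2: m = 0.803500, f(m) = -0.114406 < 0 → root in [0.803500, 0.958000]
step 3: m = 0.880750, f(m) = 0.031083 > 0 → root in [0.803500, 0.880750]
Midpoint of [0.803500, 0.880750] = 0.842125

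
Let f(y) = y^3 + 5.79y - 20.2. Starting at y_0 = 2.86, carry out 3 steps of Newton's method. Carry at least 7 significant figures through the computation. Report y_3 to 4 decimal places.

f'(y) = 3y^2 + 5.79
y_0 = 2.860000: f = 19.753056, f' = 30.328800 → y_1 = 2.860000 - (19.753056)/(30.328800) = 2.208703
y_1 = 2.208703: f = 3.363259, f' = 20.425107 → y_2 = 2.208703 - (3.363259)/(20.425107) = 2.044040
y_2 = 2.044040: f = 0.175195, f' = 18.324299 → y_3 = 2.044040 - (0.175195)/(18.324299) = 2.034479

2.0345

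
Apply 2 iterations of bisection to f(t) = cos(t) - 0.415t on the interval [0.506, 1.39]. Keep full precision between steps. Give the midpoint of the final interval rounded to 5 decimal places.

f(0.506000) = 0.664700, f(1.390000) = -0.397037 (opposite signs)
step 1: m = 0.948000, f(m) = 0.189889 > 0 → root in [0.948000, 1.390000]
step 2: m = 1.169000, f(m) = -0.094063 < 0 → root in [0.948000, 1.169000]
Midpoint of [0.948000, 1.169000] = 1.058500

1.05850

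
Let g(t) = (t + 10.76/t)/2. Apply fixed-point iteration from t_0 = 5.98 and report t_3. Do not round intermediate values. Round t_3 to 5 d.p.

3.28059

t_1 = g(5.980000) = 3.889666
t_2 = g(3.889666) = 3.327985
t_3 = g(3.327985) = 3.280586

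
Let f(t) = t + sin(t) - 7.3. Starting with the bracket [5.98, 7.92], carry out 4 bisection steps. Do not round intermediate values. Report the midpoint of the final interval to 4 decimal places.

6.7681

f(5.980000) = -1.618562, f(7.920000) = 1.617822 (opposite signs)
step 1: m = 6.950000, f(m) = 0.268486 > 0 → root in [5.980000, 6.950000]
step 2: m = 6.465000, f(m) = -0.654185 < 0 → root in [6.465000, 6.950000]
step 3: m = 6.707500, f(m) = -0.180804 < 0 → root in [6.707500, 6.950000]
step 4: m = 6.828750, f(m) = 0.047651 > 0 → root in [6.707500, 6.828750]
Midpoint of [6.707500, 6.828750] = 6.768125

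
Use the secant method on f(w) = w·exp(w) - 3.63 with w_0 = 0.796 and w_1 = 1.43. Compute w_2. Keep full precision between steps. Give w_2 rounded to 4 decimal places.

1.0769

Secant update: w_(k+1) = w_k − f(w_k)·(w_k − w_(k-1))/(f(w_k) − f(w_(k-1))).
f(w_0) = -1.865541, f(w_1) = 2.345540
w_2 = 1.430000 - (2.345540)·(1.430000 - 0.796000)/(2.345540 - (-1.865541)) = 1.076867; f(w_2) = -0.468892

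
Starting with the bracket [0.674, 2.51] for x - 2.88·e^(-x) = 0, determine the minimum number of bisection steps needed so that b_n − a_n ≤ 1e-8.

28

Initial width b − a = 2.51 − 0.674 = 1.836000.
After n steps the width is (b−a)/2^n; need (b−a)/2^n ≤ 1e-8.
So n ≥ log₂(1.836000/1e-8) = log₂(183600000.0000) ≈ 27.4520.
Hence n = 28.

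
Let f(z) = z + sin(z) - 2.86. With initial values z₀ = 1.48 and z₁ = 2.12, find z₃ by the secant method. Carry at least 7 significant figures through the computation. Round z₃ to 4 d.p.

1.9115

f(z_0) = -0.384119, f(z_1) = 0.112940
z_2 = 2.120000 - (0.112940)·(2.120000 - 1.480000)/(0.112940 - (-0.384119)) = 1.974581; f(z_2) = 0.034162
z_3 = 1.974581 - (0.034162)·(1.974581 - 2.120000)/(0.034162 - (0.112940)) = 1.911522; f(z_3) = -0.005966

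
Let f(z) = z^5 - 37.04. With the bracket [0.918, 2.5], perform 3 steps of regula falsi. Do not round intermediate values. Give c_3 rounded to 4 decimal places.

f(0.918000) = -36.388051, f(2.500000) = 60.616250
step 1: c = 1.511437, f(c) = -29.152314 < 0 → new bracket [1.511437, 2.500000]
step 2: c = 1.832472, f(c) = -16.377303 < 0 → new bracket [1.832472, 2.500000]
step 3: c = 1.974462, f(c) = -7.031519 < 0 → new bracket [1.974462, 2.500000]

1.9745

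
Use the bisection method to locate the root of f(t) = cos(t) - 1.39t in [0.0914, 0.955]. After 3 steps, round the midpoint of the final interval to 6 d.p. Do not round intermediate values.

0.577175

f(0.091400) = 0.868780, f(0.955000) = -0.749841 (opposite signs)
step 1: m = 0.523200, f(m) = 0.138977 > 0 → root in [0.523200, 0.955000]
step 2: m = 0.739100, f(m) = -0.288274 < 0 → root in [0.523200, 0.739100]
step 3: m = 0.631150, f(m) = -0.069949 < 0 → root in [0.523200, 0.631150]
Midpoint of [0.523200, 0.631150] = 0.577175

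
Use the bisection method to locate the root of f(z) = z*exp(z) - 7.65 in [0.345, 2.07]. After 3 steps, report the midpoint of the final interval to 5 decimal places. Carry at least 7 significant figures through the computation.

f(0.345000) = -7.162863, f(2.070000) = 8.754384 (opposite signs)
step 1: m = 1.207500, f(m) = -3.610778 < 0 → root in [1.207500, 2.070000]
step 2: m = 1.638750, f(m) = 0.787481 > 0 → root in [1.207500, 1.638750]
step 3: m = 1.423125, f(m) = -1.743933 < 0 → root in [1.423125, 1.638750]
Midpoint of [1.423125, 1.638750] = 1.530937

1.53094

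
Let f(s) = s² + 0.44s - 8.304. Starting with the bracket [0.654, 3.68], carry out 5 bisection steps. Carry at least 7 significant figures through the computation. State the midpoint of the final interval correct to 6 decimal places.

f(0.654000) = -7.588524, f(3.680000) = 6.857600 (opposite signs)
step 1: m = 2.167000, f(m) = -2.654631 < 0 → root in [2.167000, 3.680000]
step 2: m = 2.923500, f(m) = 1.529192 > 0 → root in [2.167000, 2.923500]
step 3: m = 2.545250, f(m) = -0.705792 < 0 → root in [2.545250, 2.923500]
step 4: m = 2.734375, f(m) = 0.375932 > 0 → root in [2.545250, 2.734375]
step 5: m = 2.639813, f(m) = -0.173872 < 0 → root in [2.639813, 2.734375]
Midpoint of [2.639813, 2.734375] = 2.687094

2.687094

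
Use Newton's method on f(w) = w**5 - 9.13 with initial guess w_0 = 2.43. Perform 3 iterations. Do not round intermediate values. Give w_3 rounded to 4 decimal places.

1.5822

Newton update: w ← w − f(w)/f'(w).
f'(w) = 5w**4
w_0 = 2.430000: f = 75.598861, f' = 174.339220 → w_1 = 2.430000 - (75.598861)/(174.339220) = 1.996369
w_1 = 1.996369: f = 22.580586, f' = 79.420647 → w_2 = 1.996369 - (22.580586)/(79.420647) = 1.712053
w_2 = 1.712053: f = 5.579091, f' = 42.957467 → w_3 = 1.712053 - (5.579091)/(42.957467) = 1.582178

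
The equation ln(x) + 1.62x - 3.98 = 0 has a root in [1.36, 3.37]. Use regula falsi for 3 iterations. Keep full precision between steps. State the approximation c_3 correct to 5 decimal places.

2.02223

False-position update: c = (a·f(b) − b·f(a))/(f(b) − f(a)); replace the endpoint whose sign matches f(c).
f(1.360000) = -1.469315, f(3.370000) = 2.694313
step 1: c = 2.069315, f(c) = 0.099508 > 0 → new bracket [1.360000, 2.069315]
step 2: c = 2.024324, f(c) = 0.004641 > 0 → new bracket [1.360000, 2.024324]
step 3: c = 2.022232, f(c) = 0.000219 > 0 → new bracket [1.360000, 2.022232]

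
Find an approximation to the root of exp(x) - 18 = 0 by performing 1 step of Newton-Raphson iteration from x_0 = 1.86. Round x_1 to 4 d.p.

3.6621

f'(x) = exp(x)
x_0 = 1.860000: f = -11.576263, f' = 6.423737 → x_1 = 1.860000 - (-11.576263)/(6.423737) = 3.662107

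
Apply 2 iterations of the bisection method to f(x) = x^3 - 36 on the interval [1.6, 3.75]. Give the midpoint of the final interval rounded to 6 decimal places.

3.481250

f(1.600000) = -31.904000, f(3.750000) = 16.734375 (opposite signs)
step 1: m = 2.675000, f(m) = -16.858703 < 0 → root in [2.675000, 3.750000]
step 2: m = 3.212500, f(m) = -2.846498 < 0 → root in [3.212500, 3.750000]
Midpoint of [3.212500, 3.750000] = 3.481250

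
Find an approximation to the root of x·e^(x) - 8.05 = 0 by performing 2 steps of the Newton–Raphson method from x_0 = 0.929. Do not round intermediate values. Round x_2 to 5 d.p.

1.73848

f'(x) = (x + 1)·e^(x)
x_0 = 0.929000: f = -5.697794, f' = 4.884182 → x_1 = 0.929000 - (-5.697794)/(4.884182) = 2.095581
x_1 = 2.095581: f = 8.987420, f' = 25.167585 → x_2 = 2.095581 - (8.987420)/(25.167585) = 1.738478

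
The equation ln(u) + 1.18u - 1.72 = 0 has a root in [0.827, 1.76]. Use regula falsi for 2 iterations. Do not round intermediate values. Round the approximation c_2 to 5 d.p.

1.26397

f(0.827000) = -0.934091, f(1.760000) = 0.922114
step 1: c = 1.296510, f(c) = 0.069558 > 0 → new bracket [0.827000, 1.296510]
step 2: c = 1.263971, f(c) = 0.005743 > 0 → new bracket [0.827000, 1.263971]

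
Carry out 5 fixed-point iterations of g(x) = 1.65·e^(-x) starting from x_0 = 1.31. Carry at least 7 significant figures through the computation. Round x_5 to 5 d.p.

0.65098

x_1 = g(1.310000) = 0.445203
x_2 = g(0.445203) = 1.057145
x_3 = g(1.057145) = 0.573286
x_4 = g(0.573286) = 0.930056
x_5 = g(0.930056) = 0.650977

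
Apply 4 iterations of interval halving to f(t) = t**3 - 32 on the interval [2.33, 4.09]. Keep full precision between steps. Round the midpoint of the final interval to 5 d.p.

f(2.330000) = -19.350663, f(4.090000) = 36.417929 (opposite signs)
step 1: m = 3.210000, f(m) = 1.076161 > 0 → root in [2.330000, 3.210000]
step 2: m = 2.770000, f(m) = -10.746067 < 0 → root in [2.770000, 3.210000]
step 3: m = 2.990000, f(m) = -5.269101 < 0 → root in [2.990000, 3.210000]
step 4: m = 3.100000, f(m) = -2.209000 < 0 → root in [3.100000, 3.210000]
Midpoint of [3.100000, 3.210000] = 3.155000

3.15500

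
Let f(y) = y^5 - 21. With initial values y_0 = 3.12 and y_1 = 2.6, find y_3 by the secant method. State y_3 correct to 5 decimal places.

2.06615

f(y_0) = 274.646655, f(y_1) = 97.813760
y_2 = 2.600000 - (97.813760)·(2.600000 - 3.120000)/(97.813760 - (274.646655)) = 2.312366; f(y_2) = 45.112391
y_3 = 2.312366 - (45.112391)·(2.312366 - 2.600000)/(45.112391 - (97.813760)) = 2.066151; f(y_3) = 16.653943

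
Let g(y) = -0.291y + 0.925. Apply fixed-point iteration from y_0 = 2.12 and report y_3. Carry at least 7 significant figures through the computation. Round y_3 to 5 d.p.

0.68191

y_1 = g(2.120000) = 0.308080
y_2 = g(0.308080) = 0.835349
y_3 = g(0.835349) = 0.681914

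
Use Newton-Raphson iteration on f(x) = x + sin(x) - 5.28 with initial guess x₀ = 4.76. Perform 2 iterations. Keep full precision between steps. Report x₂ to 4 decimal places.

f'(x) = 1 + cos(x)
x_0 = 4.760000: f = -1.518867, f' = 1.047593 → x_1 = 4.760000 - (-1.518867)/(1.047593) = 6.209863
x_1 = 6.209863: f = 0.856607, f' = 1.997313 → x_2 = 6.209863 - (0.856607)/(1.997313) = 5.780984

5.7810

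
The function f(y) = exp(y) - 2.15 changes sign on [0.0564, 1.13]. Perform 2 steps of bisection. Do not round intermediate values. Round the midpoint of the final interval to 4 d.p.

0.7274

f(0.056400) = -1.091979, f(1.130000) = 0.945657 (opposite signs)
step 1: m = 0.593200, f(m) = -0.340230 < 0 → root in [0.593200, 1.130000]
step 2: m = 0.861600, f(m) = 0.216945 > 0 → root in [0.593200, 0.861600]
Midpoint of [0.593200, 0.861600] = 0.727400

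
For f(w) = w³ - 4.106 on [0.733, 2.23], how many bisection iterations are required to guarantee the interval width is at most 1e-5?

Initial width b − a = 2.23 − 0.733 = 1.497000.
After n steps the width is (b−a)/2^n; need (b−a)/2^n ≤ 1e-5.
So n ≥ log₂(1.497000/1e-5) = log₂(149700.0000) ≈ 17.1917.
Hence n = 18.

18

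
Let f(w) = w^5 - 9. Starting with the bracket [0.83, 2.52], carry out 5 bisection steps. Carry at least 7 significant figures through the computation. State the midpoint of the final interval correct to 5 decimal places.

1.54297

f(0.830000) = -8.606096, f(2.520000) = 92.625502 (opposite signs)
step 1: m = 1.675000, f(m) = 4.184815 > 0 → root in [0.830000, 1.675000]
step 2: m = 1.252500, f(m) = -5.917602 < 0 → root in [1.252500, 1.675000]
step 3: m = 1.463750, f(m) = -2.280537 < 0 → root in [1.463750, 1.675000]
step 4: m = 1.569375, f(m) = 0.519928 > 0 → root in [1.463750, 1.569375]
step 5: m = 1.516563, f(m) = -0.977651 < 0 → root in [1.516563, 1.569375]
Midpoint of [1.516563, 1.569375] = 1.542969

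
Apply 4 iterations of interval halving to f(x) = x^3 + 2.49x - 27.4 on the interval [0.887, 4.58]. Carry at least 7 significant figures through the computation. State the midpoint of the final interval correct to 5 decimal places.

f(0.887000) = -24.493506, f(4.580000) = 80.076112 (opposite signs)
step 1: m = 2.733500, f(m) = -0.168812 < 0 → root in [2.733500, 4.580000]
step 2: m = 3.656750, f(m) = 30.602712 > 0 → root in [2.733500, 3.656750]
step 3: m = 3.195125, f(m) = 13.174329 > 0 → root in [2.733500, 3.195125]
step 4: m = 2.964313, f(m) = 6.028993 > 0 → root in [2.733500, 2.964313]
Midpoint of [2.733500, 2.964313] = 2.848906

2.84891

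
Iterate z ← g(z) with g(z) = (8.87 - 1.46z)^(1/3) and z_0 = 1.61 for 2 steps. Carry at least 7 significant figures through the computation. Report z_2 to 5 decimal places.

1.83140

z_1 = g(1.610000) = 1.868110
z_2 = g(1.868110) = 1.831400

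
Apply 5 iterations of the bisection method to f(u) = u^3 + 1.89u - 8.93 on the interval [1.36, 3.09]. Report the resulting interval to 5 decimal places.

[1.73844, 1.79250]

f(1.360000) = -3.844144, f(3.090000) = 26.413729 (opposite signs)
step 1: m = 2.225000, f(m) = 6.290391 > 0 → root in [1.360000, 2.225000]
step 2: m = 1.792500, f(m) = 0.217228 > 0 → root in [1.360000, 1.792500]
step 3: m = 1.576250, f(m) = -2.034593 < 0 → root in [1.576250, 1.792500]
step 4: m = 1.684375, f(m) = -0.967759 < 0 → root in [1.684375, 1.792500]
step 5: m = 1.738437, f(m) = -0.390508 < 0 → root in [1.738437, 1.792500]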